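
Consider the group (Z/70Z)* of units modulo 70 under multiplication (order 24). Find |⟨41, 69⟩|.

4

|⟨41⟩| = 2 and |⟨69⟩| = 2, so |H| is a multiple of lcm(2, 2) = 2 and divides |G| = 24.
Closing under the operation: H = {1, 29, 41, 69}, so |H| = 4.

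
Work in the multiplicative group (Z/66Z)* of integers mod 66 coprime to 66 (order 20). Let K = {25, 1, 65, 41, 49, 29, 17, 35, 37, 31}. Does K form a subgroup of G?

|K| = 10 divides |G| = 20, consistent with Lagrange.
K contains the identity, every element's inverse is in K, and K is closed under ·: it is a subgroup.
In fact K = ⟨35⟩.

Yes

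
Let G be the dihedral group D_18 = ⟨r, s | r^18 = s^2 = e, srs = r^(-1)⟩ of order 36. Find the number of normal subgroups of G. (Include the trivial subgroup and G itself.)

9

G has 45 subgroups. Checking conjugation-invariance by order — order 1: 1/1 normal; order 2: 1/19 normal; order 3: 1/1 normal; order 4: 0/9 normal; order 6: 1/7 normal; order 9: 1/1 normal; order 12: 0/3 normal; order 18: 3/3 normal; order 36: 1/1 normal.
Total normal subgroups: 9.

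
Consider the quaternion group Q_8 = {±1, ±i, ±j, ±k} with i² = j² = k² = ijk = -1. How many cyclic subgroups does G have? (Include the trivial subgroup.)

Each element a generates a cyclic subgroup ⟨a⟩; distinct elements may generate the same one (a cyclic group of order d has φ(d) generators).
Cyclic subgroups by order — order 1: 1; order 2: 1; order 4: 3.
Total: 5.

5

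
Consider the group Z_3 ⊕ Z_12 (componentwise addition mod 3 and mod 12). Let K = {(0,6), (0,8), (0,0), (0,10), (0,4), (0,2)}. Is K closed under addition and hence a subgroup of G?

Yes

|K| = 6 divides |G| = 36, consistent with Lagrange.
K contains the identity, every element's inverse is in K, and K is closed under +: it is a subgroup.
In fact K = ⟨(0,2)⟩.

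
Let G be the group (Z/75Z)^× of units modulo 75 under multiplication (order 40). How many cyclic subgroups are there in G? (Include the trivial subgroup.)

A cyclic subgroup of order d is generated by each of its φ(d) elements of order d, so the cyclic subgroups of order d number (#elements of order d)/φ(d).
Cyclic subgroups by order — order 1: 1; order 2: 3; order 4: 2; order 5: 1; order 10: 3; order 20: 2.
Total: 12.

12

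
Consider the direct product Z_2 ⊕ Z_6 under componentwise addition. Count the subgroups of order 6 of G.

|G| = 12 and 6 | 12, so subgroups of order 6 are possible by Lagrange.
The subgroups of order 6 are: {(0,0), (0,1), (0,2), (0,3), (0,4), (0,5)}; {(0,0), (0,2), (0,4), (1,0), (1,2), (1,4)}; {(0,0), (0,2), (0,4), (1,1), (1,3), (1,5)}.
So G has 3 subgroups of order 6.

3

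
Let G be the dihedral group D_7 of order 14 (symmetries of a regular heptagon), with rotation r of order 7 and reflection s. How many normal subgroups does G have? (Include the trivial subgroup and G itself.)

3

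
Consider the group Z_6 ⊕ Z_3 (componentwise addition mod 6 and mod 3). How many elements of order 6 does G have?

An element (a,b) has order lcm(ord(a), ord(b)); count pairs with lcm equal to 6.
Enumerating gives 8 such elements.

8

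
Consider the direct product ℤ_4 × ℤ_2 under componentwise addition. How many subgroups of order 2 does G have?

|G| = 8 and 2 | 8, so subgroups of order 2 are possible by Lagrange.
The subgroups of order 2 are: {(0,0), (0,1)}; {(0,0), (2,0)}; {(0,0), (2,1)}.
So G has 3 subgroups of order 2.

3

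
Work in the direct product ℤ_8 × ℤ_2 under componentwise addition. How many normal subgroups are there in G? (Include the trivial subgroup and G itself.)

G is abelian, so every subgroup is normal.
G has 11 subgroups in total, hence 11 normal subgroups.

11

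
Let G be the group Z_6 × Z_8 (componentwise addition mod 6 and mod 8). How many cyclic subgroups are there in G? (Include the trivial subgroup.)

16

Each element a generates a cyclic subgroup ⟨a⟩; distinct elements may generate the same one (a cyclic group of order d has φ(d) generators).
Cyclic subgroups by order — order 1: 1; order 2: 3; order 3: 1; order 4: 2; order 6: 3; order 8: 2; order 12: 2; order 24: 2.
Total: 16.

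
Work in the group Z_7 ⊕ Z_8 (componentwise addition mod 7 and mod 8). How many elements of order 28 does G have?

12

An element (a,b) has order lcm(ord(a), ord(b)); count pairs with lcm equal to 28.
Enumerating gives 12 such elements.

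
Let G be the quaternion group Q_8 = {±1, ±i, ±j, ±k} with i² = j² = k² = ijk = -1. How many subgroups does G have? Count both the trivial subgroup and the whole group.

|G| = 8, so by Lagrange every subgroup order divides 8. Divisors: 1, 2, 4, 8.
Subgroups by order — order 1: 1; order 2: 1; order 4: 3; order 8: 1.
Total: 1 + 1 + 3 + 1 = 6.

6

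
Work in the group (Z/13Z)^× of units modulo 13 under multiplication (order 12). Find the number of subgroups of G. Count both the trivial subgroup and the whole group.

6

|G| = 12, so by Lagrange every subgroup order divides 12. Divisors: 1, 2, 3, 4, 6, 12.
Subgroups by order — order 1: 1; order 2: 1; order 3: 1; order 4: 1; order 6: 1; order 12: 1.
Total: 1 + 1 + 1 + 1 + 1 + 1 = 6.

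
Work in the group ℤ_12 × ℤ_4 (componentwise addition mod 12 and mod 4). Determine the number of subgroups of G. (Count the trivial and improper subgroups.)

|G| = 48, so by Lagrange every subgroup order divides 48. Divisors: 1, 2, 3, 4, 6, 8, 12, 16, 24, 48.
Subgroups by order — order 1: 1; order 2: 3; order 3: 1; order 4: 7; order 6: 3; order 8: 3; order 12: 7; order 16: 1; order 24: 3; order 48: 1.
Total: 1 + 3 + 1 + 7 + 3 + 3 + 7 + 1 + 3 + 1 = 30.

30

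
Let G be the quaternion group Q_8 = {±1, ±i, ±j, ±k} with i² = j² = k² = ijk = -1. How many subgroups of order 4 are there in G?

|G| = 8 and 4 | 8, so subgroups of order 4 are possible by Lagrange.
The subgroups of order 4 are: {1, -1, i, -i}; {1, -1, j, -j}; {1, -1, k, -k}.
So G has 3 subgroups of order 4.

3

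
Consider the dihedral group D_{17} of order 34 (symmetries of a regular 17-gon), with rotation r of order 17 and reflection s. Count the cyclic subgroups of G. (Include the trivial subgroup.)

19

Group the elements of G by the cyclic subgroup they generate; each cyclic subgroup of order d accounts for φ(d) elements.
Cyclic subgroups by order — order 1: 1; order 2: 17; order 17: 1.
Total: 19.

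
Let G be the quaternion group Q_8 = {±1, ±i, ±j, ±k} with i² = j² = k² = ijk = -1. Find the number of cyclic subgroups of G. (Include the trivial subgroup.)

5

Each element a generates a cyclic subgroup ⟨a⟩; distinct elements may generate the same one (a cyclic group of order d has φ(d) generators).
Cyclic subgroups by order — order 1: 1; order 2: 1; order 4: 3.
Total: 5.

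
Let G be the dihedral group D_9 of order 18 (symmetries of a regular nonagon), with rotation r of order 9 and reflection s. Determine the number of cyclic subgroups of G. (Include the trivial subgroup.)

12

Group the elements of G by the cyclic subgroup they generate; each cyclic subgroup of order d accounts for φ(d) elements.
Cyclic subgroups by order — order 1: 1; order 2: 9; order 3: 1; order 9: 1.
Total: 12.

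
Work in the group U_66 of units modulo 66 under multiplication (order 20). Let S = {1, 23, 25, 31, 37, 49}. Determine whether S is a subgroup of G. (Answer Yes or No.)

No

|S| = 6 does not divide |G| = 20, so by Lagrange S is not a subgroup.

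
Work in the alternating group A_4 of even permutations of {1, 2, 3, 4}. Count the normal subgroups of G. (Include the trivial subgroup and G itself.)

3

G has 10 subgroups. Checking conjugation-invariance by order — order 1: 1/1 normal; order 2: 0/3 normal; order 3: 0/4 normal; order 4: 1/1 normal; order 12: 1/1 normal.
Total normal subgroups: 3.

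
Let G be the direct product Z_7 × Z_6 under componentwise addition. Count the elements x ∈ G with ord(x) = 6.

2

An element (a,b) has order lcm(ord(a), ord(b)); count pairs with lcm equal to 6.
Enumerating gives 2 such elements.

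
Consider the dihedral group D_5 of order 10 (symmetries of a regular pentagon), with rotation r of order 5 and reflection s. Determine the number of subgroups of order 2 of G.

|G| = 10 and 2 | 10, so subgroups of order 2 are possible by Lagrange.
The subgroups of order 2 are: {e, r^2s}; {e, r^3s}; {e, r^4s}; {e, rs}; … (5 in all).
So G has 5 subgroups of order 2.

5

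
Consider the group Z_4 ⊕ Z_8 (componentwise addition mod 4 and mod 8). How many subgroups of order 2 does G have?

3

|G| = 32 and 2 | 32, so subgroups of order 2 are possible by Lagrange.
The subgroups of order 2 are: {(0,0), (0,4)}; {(0,0), (2,0)}; {(0,0), (2,4)}.
So G has 3 subgroups of order 2.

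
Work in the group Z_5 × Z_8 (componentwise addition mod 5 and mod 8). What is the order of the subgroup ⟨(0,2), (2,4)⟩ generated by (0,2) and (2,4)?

20

|⟨(0,2)⟩| = 4 and |⟨(2,4)⟩| = 10, so |H| is a multiple of lcm(4, 10) = 20 and divides |G| = 40.
Closing under the operation: H = {(0,0), (0,2), (0,4), (0,6), (1,0), (1,2), (1,4), (1,6), (2,0), (2,2), (2,4), (2,6), (3,0), (3,2), (3,4), (3,6), (4,0), (4,2), (4,4), (4,6)}, so |H| = 20.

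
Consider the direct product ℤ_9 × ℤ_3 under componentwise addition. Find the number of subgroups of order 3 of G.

4

|G| = 27 and 3 | 27, so subgroups of order 3 are possible by Lagrange.
The subgroups of order 3 are: {(0,0), (0,1), (0,2)}; {(0,0), (3,0), (6,0)}; {(0,0), (3,1), (6,2)}; {(0,0), (3,2), (6,1)}.
So G has 4 subgroups of order 3.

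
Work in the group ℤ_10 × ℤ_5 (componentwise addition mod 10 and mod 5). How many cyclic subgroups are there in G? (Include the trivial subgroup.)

A cyclic subgroup of order d is generated by each of its φ(d) elements of order d, so the cyclic subgroups of order d number (#elements of order d)/φ(d).
Cyclic subgroups by order — order 1: 1; order 2: 1; order 5: 6; order 10: 6.
Total: 14.

14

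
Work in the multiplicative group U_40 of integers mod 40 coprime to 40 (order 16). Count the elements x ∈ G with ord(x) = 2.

The elements of order 2 are: 9, 11, 19, 21, 29, 31, 39.
That's 7.

7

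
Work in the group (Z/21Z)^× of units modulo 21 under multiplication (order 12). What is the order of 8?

Compute successive powers of 8 mod 21: 8, 1; 8^2 ≡ 1 (mod 21).
So |⟨8⟩| = 2.

2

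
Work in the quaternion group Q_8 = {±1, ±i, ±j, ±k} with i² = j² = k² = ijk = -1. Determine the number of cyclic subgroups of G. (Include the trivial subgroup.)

Each element a generates a cyclic subgroup ⟨a⟩; distinct elements may generate the same one (a cyclic group of order d has φ(d) generators).
Cyclic subgroups by order — order 1: 1; order 2: 1; order 4: 3.
Total: 5.

5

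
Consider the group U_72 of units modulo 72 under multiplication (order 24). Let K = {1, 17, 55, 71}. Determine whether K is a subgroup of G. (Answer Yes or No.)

Yes

|K| = 4 divides |G| = 24, consistent with Lagrange.
K contains the identity, every element's inverse is in K, and K is closed under ·: it is a subgroup.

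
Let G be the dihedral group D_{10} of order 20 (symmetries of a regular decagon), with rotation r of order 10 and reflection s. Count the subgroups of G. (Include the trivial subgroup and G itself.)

22

|G| = 20, so by Lagrange every subgroup order divides 20. Divisors: 1, 2, 4, 5, 10, 20.
Subgroups by order — order 1: 1; order 2: 11; order 4: 5; order 5: 1; order 10: 3; order 20: 1.
Total: 1 + 11 + 5 + 1 + 3 + 1 = 22.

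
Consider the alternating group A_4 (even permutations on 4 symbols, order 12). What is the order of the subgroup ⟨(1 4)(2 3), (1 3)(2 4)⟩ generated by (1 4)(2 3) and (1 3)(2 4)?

|⟨(1 4)(2 3)⟩| = 2 and |⟨(1 3)(2 4)⟩| = 2, so |H| is a multiple of lcm(2, 2) = 2 and divides |G| = 12.
Closing under the operation: H = {e, (1 2)(3 4), (1 3)(2 4), (1 4)(2 3)}, so |H| = 4.

4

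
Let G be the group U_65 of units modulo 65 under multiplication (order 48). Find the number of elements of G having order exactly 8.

0

No element of G has order 8 (even though 8 | 48).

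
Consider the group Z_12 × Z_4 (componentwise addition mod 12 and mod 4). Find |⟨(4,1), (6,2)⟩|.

|⟨(4,1)⟩| = 12 and |⟨(6,2)⟩| = 2, so |H| is a multiple of lcm(12, 2) = 12 and divides |G| = 48.
Closing under the operation: H = {(0,0), (0,1), (0,2), (0,3), (2,0), (2,1), (2,2), (2,3), (4,0), (4,1), (4,2), (4,3), (6,0), (6,1), (6,2), (6,3), (8,0), (8,1), (8,2), (8,3), (10,0), (10,1), (10,2), (10,3)}, so |H| = 24.

24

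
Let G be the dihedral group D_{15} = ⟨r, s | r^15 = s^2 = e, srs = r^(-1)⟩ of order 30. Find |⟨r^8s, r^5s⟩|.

10

|⟨r^8s⟩| = 2 and |⟨r^5s⟩| = 2, so |H| is a multiple of lcm(2, 2) = 2 and divides |G| = 30.
Closing under the operation: H = {e, r^3, r^6, r^9, r^12, r^2s, r^5s, r^8s, r^11s, r^14s}, so |H| = 10.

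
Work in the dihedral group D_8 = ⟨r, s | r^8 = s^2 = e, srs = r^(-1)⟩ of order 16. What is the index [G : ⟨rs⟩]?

8

|⟨rs⟩| = 2 and |G| = 16.
By Lagrange, [G : H] = |G|/|H| = 16/2 = 8.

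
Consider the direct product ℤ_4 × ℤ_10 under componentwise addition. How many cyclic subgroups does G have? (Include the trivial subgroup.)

Group the elements of G by the cyclic subgroup they generate; each cyclic subgroup of order d accounts for φ(d) elements.
Cyclic subgroups by order — order 1: 1; order 2: 3; order 4: 2; order 5: 1; order 10: 3; order 20: 2.
Total: 12.

12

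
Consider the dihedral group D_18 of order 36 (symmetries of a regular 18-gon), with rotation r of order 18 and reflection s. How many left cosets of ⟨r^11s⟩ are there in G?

|⟨r^11s⟩| = 2 and |G| = 36.
By Lagrange, [G : H] = |G|/|H| = 36/2 = 18.

18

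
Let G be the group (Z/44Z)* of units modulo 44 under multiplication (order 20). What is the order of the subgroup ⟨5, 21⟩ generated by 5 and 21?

10

|⟨5⟩| = 5 and |⟨21⟩| = 2, so |H| is a multiple of lcm(5, 2) = 10 and divides |G| = 20.
Closing under the operation: H = {1, 5, 9, 13, 17, 21, 25, 29, 37, 41}, so |H| = 10.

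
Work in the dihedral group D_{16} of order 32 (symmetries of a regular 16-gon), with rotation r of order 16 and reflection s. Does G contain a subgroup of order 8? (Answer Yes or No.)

Yes

8 | 32. A subgroup of order 8 is {e, r^2, r^4, r^6, r^8, r^10, r^12, r^14}.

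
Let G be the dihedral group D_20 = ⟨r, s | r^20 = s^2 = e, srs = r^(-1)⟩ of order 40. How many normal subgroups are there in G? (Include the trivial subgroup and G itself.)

9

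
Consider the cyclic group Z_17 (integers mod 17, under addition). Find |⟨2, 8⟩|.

|⟨2⟩| = 17 and |⟨8⟩| = 17, so |H| is a multiple of lcm(17, 17) = 17 and divides |G| = 17.
Closing {2, 8} under the group operation gives all of G, so |H| = 17.

17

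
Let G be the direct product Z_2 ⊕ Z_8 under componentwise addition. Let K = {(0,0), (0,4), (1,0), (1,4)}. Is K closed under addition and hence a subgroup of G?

Yes

|K| = 4 divides |G| = 16, consistent with Lagrange.
K contains the identity, every element's inverse is in K, and K is closed under +: it is a subgroup.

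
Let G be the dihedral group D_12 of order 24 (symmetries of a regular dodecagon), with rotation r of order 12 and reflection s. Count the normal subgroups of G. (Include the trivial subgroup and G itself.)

9

G has 34 subgroups. Checking conjugation-invariance by order — order 1: 1/1 normal; order 2: 1/13 normal; order 3: 1/1 normal; order 4: 1/7 normal; order 6: 1/5 normal; order 8: 0/3 normal; order 12: 3/3 normal; order 24: 1/1 normal.
Total normal subgroups: 9.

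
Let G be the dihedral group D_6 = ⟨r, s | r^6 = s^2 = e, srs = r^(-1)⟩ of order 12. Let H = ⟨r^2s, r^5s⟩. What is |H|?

4

|⟨r^2s⟩| = 2 and |⟨r^5s⟩| = 2, so |H| is a multiple of lcm(2, 2) = 2 and divides |G| = 12.
Closing under the operation: H = {e, r^3, r^2s, r^5s}, so |H| = 4.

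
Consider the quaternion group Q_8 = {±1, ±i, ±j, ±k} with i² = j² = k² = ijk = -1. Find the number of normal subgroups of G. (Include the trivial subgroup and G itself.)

6

G has 6 subgroups. Checking conjugation-invariance by order — order 1: 1/1 normal; order 2: 1/1 normal; order 4: 3/3 normal; order 8: 1/1 normal.
Total normal subgroups: 6.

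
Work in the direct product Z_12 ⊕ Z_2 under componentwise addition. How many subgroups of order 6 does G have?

3

|G| = 24 and 6 | 24, so subgroups of order 6 are possible by Lagrange.
The subgroups of order 6 are: {(0,0), (0,1), (4,0), (4,1), (8,0), (8,1)}; {(0,0), (2,0), (4,0), (6,0), (8,0), (10,0)}; {(0,0), (2,1), (4,0), (6,1), (8,0), (10,1)}.
So G has 3 subgroups of order 6.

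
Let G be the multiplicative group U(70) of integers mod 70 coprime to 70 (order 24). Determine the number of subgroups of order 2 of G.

3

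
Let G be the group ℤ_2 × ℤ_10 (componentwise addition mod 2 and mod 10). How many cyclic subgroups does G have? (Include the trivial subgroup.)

Group the elements of G by the cyclic subgroup they generate; each cyclic subgroup of order d accounts for φ(d) elements.
Cyclic subgroups by order — order 1: 1; order 2: 3; order 5: 1; order 10: 3.
Total: 8.

8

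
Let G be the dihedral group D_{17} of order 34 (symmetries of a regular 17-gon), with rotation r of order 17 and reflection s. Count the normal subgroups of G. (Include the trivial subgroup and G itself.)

3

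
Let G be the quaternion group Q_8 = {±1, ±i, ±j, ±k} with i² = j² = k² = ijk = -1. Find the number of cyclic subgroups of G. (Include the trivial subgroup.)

5

Group the elements of G by the cyclic subgroup they generate; each cyclic subgroup of order d accounts for φ(d) elements.
Cyclic subgroups by order — order 1: 1; order 2: 1; order 4: 3.
Total: 5.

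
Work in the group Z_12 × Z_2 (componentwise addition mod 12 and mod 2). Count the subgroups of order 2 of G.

3

|G| = 24 and 2 | 24, so subgroups of order 2 are possible by Lagrange.
The subgroups of order 2 are: {(0,0), (0,1)}; {(0,0), (6,0)}; {(0,0), (6,1)}.
So G has 3 subgroups of order 2.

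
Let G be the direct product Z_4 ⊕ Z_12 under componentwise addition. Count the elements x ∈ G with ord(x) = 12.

24

An element (a,b) has order lcm(ord(a), ord(b)); count pairs with lcm equal to 12.
Enumerating gives 24 such elements.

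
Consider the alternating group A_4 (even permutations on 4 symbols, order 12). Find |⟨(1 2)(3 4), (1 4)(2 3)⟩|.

|⟨(1 2)(3 4)⟩| = 2 and |⟨(1 4)(2 3)⟩| = 2, so |H| is a multiple of lcm(2, 2) = 2 and divides |G| = 12.
Closing under the operation: H = {e, (1 2)(3 4), (1 3)(2 4), (1 4)(2 3)}, so |H| = 4.

4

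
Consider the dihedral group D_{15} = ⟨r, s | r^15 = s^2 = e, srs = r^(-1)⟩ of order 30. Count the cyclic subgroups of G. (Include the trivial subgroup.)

19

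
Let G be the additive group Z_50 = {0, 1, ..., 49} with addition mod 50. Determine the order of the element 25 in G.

2

In Z_50, the order of an element a is n/gcd(a, n).
gcd(25, 50) = 25, so |⟨25⟩| = 50/25 = 2.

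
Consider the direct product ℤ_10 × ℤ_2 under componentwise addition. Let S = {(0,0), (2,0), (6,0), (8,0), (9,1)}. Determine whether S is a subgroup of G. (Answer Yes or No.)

No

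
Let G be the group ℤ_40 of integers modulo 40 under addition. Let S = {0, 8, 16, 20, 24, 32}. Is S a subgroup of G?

|S| = 6 does not divide |G| = 40, so by Lagrange S is not a subgroup.

No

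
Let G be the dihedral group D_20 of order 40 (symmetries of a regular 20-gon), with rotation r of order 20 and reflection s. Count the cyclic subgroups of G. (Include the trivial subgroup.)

26

A cyclic subgroup of order d is generated by each of its φ(d) elements of order d, so the cyclic subgroups of order d number (#elements of order d)/φ(d).
Cyclic subgroups by order — order 1: 1; order 2: 21; order 4: 1; order 5: 1; order 10: 1; order 20: 1.
Total: 26.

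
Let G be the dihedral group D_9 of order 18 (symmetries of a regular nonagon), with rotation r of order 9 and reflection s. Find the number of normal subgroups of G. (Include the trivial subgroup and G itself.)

4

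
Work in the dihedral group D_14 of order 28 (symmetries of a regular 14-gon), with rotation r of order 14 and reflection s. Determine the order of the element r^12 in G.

Computing powers of r^12: the smallest k with (r^12)^k = e is k = 7.

7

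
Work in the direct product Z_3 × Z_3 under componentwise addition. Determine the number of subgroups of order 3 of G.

4

|G| = 9 and 3 | 9, so subgroups of order 3 are possible by Lagrange.
The subgroups of order 3 are: {(0,0), (0,1), (0,2)}; {(0,0), (1,0), (2,0)}; {(0,0), (1,1), (2,2)}; {(0,0), (1,2), (2,1)}.
So G has 4 subgroups of order 3.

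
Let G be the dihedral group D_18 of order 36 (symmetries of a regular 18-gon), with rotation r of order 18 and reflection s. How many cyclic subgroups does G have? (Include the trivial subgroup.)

24

Group the elements of G by the cyclic subgroup they generate; each cyclic subgroup of order d accounts for φ(d) elements.
Cyclic subgroups by order — order 1: 1; order 2: 19; order 3: 1; order 6: 1; order 9: 1; order 18: 1.
Total: 24.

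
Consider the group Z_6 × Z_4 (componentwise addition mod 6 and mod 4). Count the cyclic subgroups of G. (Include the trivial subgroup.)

12

Each element a generates a cyclic subgroup ⟨a⟩; distinct elements may generate the same one (a cyclic group of order d has φ(d) generators).
Cyclic subgroups by order — order 1: 1; order 2: 3; order 3: 1; order 4: 2; order 6: 3; order 12: 2.
Total: 12.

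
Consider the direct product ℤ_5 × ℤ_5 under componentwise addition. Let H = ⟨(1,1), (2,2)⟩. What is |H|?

|⟨(1,1)⟩| = 5 and |⟨(2,2)⟩| = 5, so |H| is a multiple of lcm(5, 5) = 5 and divides |G| = 25.
Closing under the operation: H = {(0,0), (1,1), (2,2), (3,3), (4,4)}, so |H| = 5.

5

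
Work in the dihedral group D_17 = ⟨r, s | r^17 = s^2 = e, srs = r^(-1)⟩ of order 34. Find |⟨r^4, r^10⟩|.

17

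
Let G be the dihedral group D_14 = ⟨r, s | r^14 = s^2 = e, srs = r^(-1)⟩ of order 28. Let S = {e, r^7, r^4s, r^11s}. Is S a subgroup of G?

Yes

|S| = 4 divides |G| = 28, consistent with Lagrange.
S contains the identity, every element's inverse is in S, and S is closed under ·: it is a subgroup.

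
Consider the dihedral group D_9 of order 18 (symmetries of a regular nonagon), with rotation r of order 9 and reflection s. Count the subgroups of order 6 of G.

|G| = 18 and 6 | 18, so subgroups of order 6 are possible by Lagrange.
The subgroups of order 6 are: {e, r^3, r^6, r^2s, r^5s, r^8s}; {e, r^3, r^6, s, r^3s, r^6s}; {e, r^3, r^6, rs, r^4s, r^7s}.
So G has 3 subgroups of order 6.

3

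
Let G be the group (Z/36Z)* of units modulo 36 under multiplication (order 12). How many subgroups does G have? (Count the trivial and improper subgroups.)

10

|G| = 12, so by Lagrange every subgroup order divides 12. Divisors: 1, 2, 3, 4, 6, 12.
Subgroups by order — order 1: 1; order 2: 3; order 3: 1; order 4: 1; order 6: 3; order 12: 1.
Total: 1 + 3 + 1 + 1 + 3 + 1 = 10.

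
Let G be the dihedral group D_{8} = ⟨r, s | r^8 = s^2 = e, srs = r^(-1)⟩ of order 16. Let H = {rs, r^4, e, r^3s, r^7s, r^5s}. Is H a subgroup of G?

No

|H| = 6 does not divide |G| = 16, so by Lagrange H is not a subgroup.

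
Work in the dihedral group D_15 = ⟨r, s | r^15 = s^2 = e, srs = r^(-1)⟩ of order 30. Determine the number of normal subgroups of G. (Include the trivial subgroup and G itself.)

5

G has 28 subgroups. Checking conjugation-invariance by order — order 1: 1/1 normal; order 2: 0/15 normal; order 3: 1/1 normal; order 5: 1/1 normal; order 6: 0/5 normal; order 10: 0/3 normal; order 15: 1/1 normal; order 30: 1/1 normal.
Total normal subgroups: 5.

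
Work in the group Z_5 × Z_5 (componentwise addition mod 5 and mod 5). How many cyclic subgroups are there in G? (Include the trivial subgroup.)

Group the elements of G by the cyclic subgroup they generate; each cyclic subgroup of order d accounts for φ(d) elements.
Cyclic subgroups by order — order 1: 1; order 5: 6.
Total: 7.

7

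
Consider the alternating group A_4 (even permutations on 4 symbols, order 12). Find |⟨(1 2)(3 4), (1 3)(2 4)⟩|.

|⟨(1 2)(3 4)⟩| = 2 and |⟨(1 3)(2 4)⟩| = 2, so |H| is a multiple of lcm(2, 2) = 2 and divides |G| = 12.
Closing under the operation: H = {e, (1 2)(3 4), (1 3)(2 4), (1 4)(2 3)}, so |H| = 4.

4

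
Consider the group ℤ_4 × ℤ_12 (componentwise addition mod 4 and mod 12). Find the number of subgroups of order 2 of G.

3

|G| = 48 and 2 | 48, so subgroups of order 2 are possible by Lagrange.
The subgroups of order 2 are: {(0,0), (0,6)}; {(0,0), (2,0)}; {(0,0), (2,6)}.
So G has 3 subgroups of order 2.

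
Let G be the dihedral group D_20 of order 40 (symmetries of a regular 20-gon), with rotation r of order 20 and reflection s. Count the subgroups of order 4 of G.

|G| = 40 and 4 | 40, so subgroups of order 4 are possible by Lagrange.
The subgroups of order 4 are: {e, r^10, s, r^10s}; {e, r^10, rs, r^11s}; {e, r^10, r^2s, r^12s}; {e, r^10, r^3s, r^13s}; … (11 in all).
So G has 11 subgroups of order 4.

11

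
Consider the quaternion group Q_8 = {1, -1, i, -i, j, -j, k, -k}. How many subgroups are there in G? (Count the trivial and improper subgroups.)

6

|G| = 8, so by Lagrange every subgroup order divides 8. Divisors: 1, 2, 4, 8.
Subgroups by order — order 1: 1; order 2: 1; order 4: 3; order 8: 1.
Total: 1 + 1 + 3 + 1 = 6.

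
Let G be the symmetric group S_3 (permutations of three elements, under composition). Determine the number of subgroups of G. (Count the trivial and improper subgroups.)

|G| = 6, so by Lagrange every subgroup order divides 6. Divisors: 1, 2, 3, 6.
Subgroups by order — order 1: 1; order 2: 3; order 3: 1; order 6: 1.
Total: 1 + 3 + 1 + 1 = 6.

6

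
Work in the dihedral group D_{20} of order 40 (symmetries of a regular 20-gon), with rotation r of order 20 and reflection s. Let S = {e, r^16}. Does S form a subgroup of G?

No

r^16 ∈ S but its inverse r^4 ∉ S, so S is not a subgroup.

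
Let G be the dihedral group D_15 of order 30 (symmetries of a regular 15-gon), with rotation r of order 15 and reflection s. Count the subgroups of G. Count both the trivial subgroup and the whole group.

|G| = 30, so by Lagrange every subgroup order divides 30. Divisors: 1, 2, 3, 5, 6, 10, 15, 30.
Subgroups by order — order 1: 1; order 2: 15; order 3: 1; order 5: 1; order 6: 5; order 10: 3; order 15: 1; order 30: 1.
Total: 1 + 15 + 1 + 1 + 5 + 3 + 1 + 1 = 28.

28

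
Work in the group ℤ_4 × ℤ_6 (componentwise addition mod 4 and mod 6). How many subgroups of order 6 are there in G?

|G| = 24 and 6 | 24, so subgroups of order 6 are possible by Lagrange.
The subgroups of order 6 are: {(0,0), (0,1), (0,2), (0,3), (0,4), (0,5)}; {(0,0), (0,2), (0,4), (2,0), (2,2), (2,4)}; {(0,0), (0,2), (0,4), (2,1), (2,3), (2,5)}.
So G has 3 subgroups of order 6.

3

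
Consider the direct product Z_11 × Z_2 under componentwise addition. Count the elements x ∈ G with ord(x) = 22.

10

An element (a,b) has order lcm(ord(a), ord(b)); count pairs with lcm equal to 22.
Enumerating gives 10 such elements.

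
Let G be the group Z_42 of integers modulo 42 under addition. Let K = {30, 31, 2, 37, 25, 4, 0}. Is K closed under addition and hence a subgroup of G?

No

2 ∈ K but its inverse 40 ∉ K, so K is not a subgroup.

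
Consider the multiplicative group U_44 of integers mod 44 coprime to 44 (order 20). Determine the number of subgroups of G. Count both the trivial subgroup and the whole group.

10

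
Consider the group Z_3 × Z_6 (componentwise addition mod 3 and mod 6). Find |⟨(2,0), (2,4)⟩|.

9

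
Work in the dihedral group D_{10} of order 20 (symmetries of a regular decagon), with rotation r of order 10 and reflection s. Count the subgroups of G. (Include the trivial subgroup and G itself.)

22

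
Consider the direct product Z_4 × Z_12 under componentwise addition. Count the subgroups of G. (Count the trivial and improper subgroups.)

|G| = 48, so by Lagrange every subgroup order divides 48. Divisors: 1, 2, 3, 4, 6, 8, 12, 16, 24, 48.
Subgroups by order — order 1: 1; order 2: 3; order 3: 1; order 4: 7; order 6: 3; order 8: 3; order 12: 7; order 16: 1; order 24: 3; order 48: 1.
Total: 1 + 3 + 1 + 7 + 3 + 3 + 7 + 1 + 3 + 1 = 30.

30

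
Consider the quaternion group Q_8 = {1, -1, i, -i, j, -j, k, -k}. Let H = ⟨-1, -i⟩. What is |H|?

4

|⟨-1⟩| = 2 and |⟨-i⟩| = 4, so |H| is a multiple of lcm(2, 4) = 4 and divides |G| = 8.
Closing under the operation: H = {1, -1, i, -i}, so |H| = 4.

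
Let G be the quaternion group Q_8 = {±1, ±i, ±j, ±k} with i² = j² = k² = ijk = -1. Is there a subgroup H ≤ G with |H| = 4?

4 | 8. A subgroup of order 4 is {1, -1, i, -i}.

Yes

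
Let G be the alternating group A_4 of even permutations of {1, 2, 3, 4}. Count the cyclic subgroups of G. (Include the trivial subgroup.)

Group the elements of G by the cyclic subgroup they generate; each cyclic subgroup of order d accounts for φ(d) elements.
Cyclic subgroups by order — order 1: 1; order 2: 3; order 3: 4.
Total: 8.

8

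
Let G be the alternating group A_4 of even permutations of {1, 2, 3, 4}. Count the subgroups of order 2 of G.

3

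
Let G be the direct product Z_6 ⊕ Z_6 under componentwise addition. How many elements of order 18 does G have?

An element (a,b) has order lcm(ord(a), ord(b)); count pairs with lcm equal to 18.
Enumerating gives 0 such elements.

0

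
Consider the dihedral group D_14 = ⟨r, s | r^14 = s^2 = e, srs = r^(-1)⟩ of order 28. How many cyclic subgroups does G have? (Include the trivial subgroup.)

Group the elements of G by the cyclic subgroup they generate; each cyclic subgroup of order d accounts for φ(d) elements.
Cyclic subgroups by order — order 1: 1; order 2: 15; order 7: 1; order 14: 1.
Total: 18.

18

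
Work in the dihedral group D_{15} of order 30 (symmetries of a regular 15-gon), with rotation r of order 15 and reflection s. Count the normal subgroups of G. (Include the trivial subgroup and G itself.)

5

G has 28 subgroups. Checking conjugation-invariance by order — order 1: 1/1 normal; order 2: 0/15 normal; order 3: 1/1 normal; order 5: 1/1 normal; order 6: 0/5 normal; order 10: 0/3 normal; order 15: 1/1 normal; order 30: 1/1 normal.
Total normal subgroups: 5.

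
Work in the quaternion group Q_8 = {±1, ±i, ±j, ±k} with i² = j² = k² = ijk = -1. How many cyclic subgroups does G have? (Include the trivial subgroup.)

5

A cyclic subgroup of order d is generated by each of its φ(d) elements of order d, so the cyclic subgroups of order d number (#elements of order d)/φ(d).
Cyclic subgroups by order — order 1: 1; order 2: 1; order 4: 3.
Total: 5.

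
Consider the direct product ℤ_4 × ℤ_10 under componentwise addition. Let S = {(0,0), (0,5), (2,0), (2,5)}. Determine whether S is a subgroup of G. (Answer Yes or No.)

Yes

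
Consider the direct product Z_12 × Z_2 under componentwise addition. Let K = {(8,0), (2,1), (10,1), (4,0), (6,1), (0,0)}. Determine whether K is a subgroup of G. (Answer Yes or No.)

Yes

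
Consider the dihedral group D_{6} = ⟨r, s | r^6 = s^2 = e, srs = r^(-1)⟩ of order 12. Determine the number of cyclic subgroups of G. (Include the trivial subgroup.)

A cyclic subgroup of order d is generated by each of its φ(d) elements of order d, so the cyclic subgroups of order d number (#elements of order d)/φ(d).
Cyclic subgroups by order — order 1: 1; order 2: 7; order 3: 1; order 6: 1.
Total: 10.

10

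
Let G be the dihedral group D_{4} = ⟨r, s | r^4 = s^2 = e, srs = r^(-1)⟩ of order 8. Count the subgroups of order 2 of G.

|G| = 8 and 2 | 8, so subgroups of order 2 are possible by Lagrange.
The subgroups of order 2 are: {e, r^2}; {e, r^2s}; {e, r^3s}; {e, rs}; … (5 in all).
So G has 5 subgroups of order 2.

5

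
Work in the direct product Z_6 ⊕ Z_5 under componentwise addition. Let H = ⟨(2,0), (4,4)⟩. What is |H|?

15

|⟨(2,0)⟩| = 3 and |⟨(4,4)⟩| = 15, so |H| is a multiple of lcm(3, 15) = 15 and divides |G| = 30.
Closing under the operation: H = {(0,0), (0,1), (0,2), (0,3), (0,4), (2,0), (2,1), (2,2), (2,3), (2,4), (4,0), (4,1), (4,2), (4,3), (4,4)}, so |H| = 15.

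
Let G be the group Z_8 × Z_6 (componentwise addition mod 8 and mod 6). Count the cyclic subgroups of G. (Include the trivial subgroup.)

Each element a generates a cyclic subgroup ⟨a⟩; distinct elements may generate the same one (a cyclic group of order d has φ(d) generators).
Cyclic subgroups by order — order 1: 1; order 2: 3; order 3: 1; order 4: 2; order 6: 3; order 8: 2; order 12: 2; order 24: 2.
Total: 16.

16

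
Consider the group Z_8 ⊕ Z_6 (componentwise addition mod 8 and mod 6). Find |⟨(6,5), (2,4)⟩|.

|⟨(6,5)⟩| = 12 and |⟨(2,4)⟩| = 12, so |H| is a multiple of lcm(12, 12) = 12 and divides |G| = 48.
Closing under the operation: H = {(0,0), (0,1), (0,2), (0,3), (0,4), (0,5), (2,0), (2,1), (2,2), (2,3), (2,4), (2,5), (4,0), (4,1), (4,2), (4,3), (4,4), (4,5), (6,0), (6,1), (6,2), (6,3), (6,4), (6,5)}, so |H| = 24.

24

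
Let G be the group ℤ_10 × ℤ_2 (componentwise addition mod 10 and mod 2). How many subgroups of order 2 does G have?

|G| = 20 and 2 | 20, so subgroups of order 2 are possible by Lagrange.
The subgroups of order 2 are: {(0,0), (0,1)}; {(0,0), (5,0)}; {(0,0), (5,1)}.
So G has 3 subgroups of order 2.

3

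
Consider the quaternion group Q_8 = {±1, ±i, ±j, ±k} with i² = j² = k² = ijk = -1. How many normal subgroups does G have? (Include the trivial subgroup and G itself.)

G has 6 subgroups. Checking conjugation-invariance by order — order 1: 1/1 normal; order 2: 1/1 normal; order 4: 3/3 normal; order 8: 1/1 normal.
Total normal subgroups: 6.

6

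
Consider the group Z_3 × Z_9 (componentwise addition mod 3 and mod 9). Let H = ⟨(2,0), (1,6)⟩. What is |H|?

9

|⟨(2,0)⟩| = 3 and |⟨(1,6)⟩| = 3, so |H| is a multiple of lcm(3, 3) = 3 and divides |G| = 27.
Closing under the operation: H = {(0,0), (0,3), (0,6), (1,0), (1,3), (1,6), (2,0), (2,3), (2,6)}, so |H| = 9.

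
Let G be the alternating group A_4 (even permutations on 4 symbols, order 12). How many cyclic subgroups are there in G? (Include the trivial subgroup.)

8

Group the elements of G by the cyclic subgroup they generate; each cyclic subgroup of order d accounts for φ(d) elements.
Cyclic subgroups by order — order 1: 1; order 2: 3; order 3: 4.
Total: 8.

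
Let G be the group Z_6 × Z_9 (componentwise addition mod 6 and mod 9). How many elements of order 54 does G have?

0

An element (a,b) has order lcm(ord(a), ord(b)); count pairs with lcm equal to 54.
Enumerating gives 0 such elements.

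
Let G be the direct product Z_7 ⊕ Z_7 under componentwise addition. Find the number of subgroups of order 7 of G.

8

|G| = 49 and 7 | 49, so subgroups of order 7 are possible by Lagrange.
The subgroups of order 7 are: {(0,0), (0,1), (0,2), (0,3), (0,4), (0,5), (0,6)}; {(0,0), (1,0), (2,0), (3,0), (4,0), (5,0), (6,0)}; {(0,0), (1,1), (2,2), (3,3), (4,4), (5,5), (6,6)}; {(0,0), (1,2), (2,4), (3,6), (4,1), (5,3), (6,5)}; … (8 in all).
So G has 8 subgroups of order 7.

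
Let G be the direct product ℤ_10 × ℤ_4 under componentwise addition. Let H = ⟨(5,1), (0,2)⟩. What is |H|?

4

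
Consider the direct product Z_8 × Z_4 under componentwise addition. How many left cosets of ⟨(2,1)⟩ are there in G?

|⟨(2,1)⟩| = 4 and |G| = 32.
By Lagrange, [G : H] = |G|/|H| = 32/4 = 8.

8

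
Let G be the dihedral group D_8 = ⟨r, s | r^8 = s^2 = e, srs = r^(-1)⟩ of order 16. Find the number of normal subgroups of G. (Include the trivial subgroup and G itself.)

G has 19 subgroups. Checking conjugation-invariance by order — order 1: 1/1 normal; order 2: 1/9 normal; order 4: 1/5 normal; order 8: 3/3 normal; order 16: 1/1 normal.
Total normal subgroups: 7.

7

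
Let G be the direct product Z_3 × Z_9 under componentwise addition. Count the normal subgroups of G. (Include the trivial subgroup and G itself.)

G is abelian, so every subgroup is normal.
G has 10 subgroups in total, hence 10 normal subgroups.

10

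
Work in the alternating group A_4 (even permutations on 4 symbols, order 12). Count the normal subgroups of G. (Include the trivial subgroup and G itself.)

3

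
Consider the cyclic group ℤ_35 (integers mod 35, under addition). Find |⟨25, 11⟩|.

35

|⟨25⟩| = 7 and |⟨11⟩| = 35, so |H| is a multiple of lcm(7, 35) = 35 and divides |G| = 35.
Closing {25, 11} under the group operation gives all of G, so |H| = 35.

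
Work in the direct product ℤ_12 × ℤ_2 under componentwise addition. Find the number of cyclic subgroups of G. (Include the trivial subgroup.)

Each element a generates a cyclic subgroup ⟨a⟩; distinct elements may generate the same one (a cyclic group of order d has φ(d) generators).
Cyclic subgroups by order — order 1: 1; order 2: 3; order 3: 1; order 4: 2; order 6: 3; order 12: 2.
Total: 12.

12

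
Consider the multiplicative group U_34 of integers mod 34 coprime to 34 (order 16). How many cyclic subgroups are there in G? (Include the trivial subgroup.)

A cyclic subgroup of order d is generated by each of its φ(d) elements of order d, so the cyclic subgroups of order d number (#elements of order d)/φ(d).
Cyclic subgroups by order — order 1: 1; order 2: 1; order 4: 1; order 8: 1; order 16: 1.
Total: 5.

5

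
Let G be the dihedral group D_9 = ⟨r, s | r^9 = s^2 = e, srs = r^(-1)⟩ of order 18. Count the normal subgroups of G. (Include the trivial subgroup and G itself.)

G has 16 subgroups. Checking conjugation-invariance by order — order 1: 1/1 normal; order 2: 0/9 normal; order 3: 1/1 normal; order 6: 0/3 normal; order 9: 1/1 normal; order 18: 1/1 normal.
Total normal subgroups: 4.

4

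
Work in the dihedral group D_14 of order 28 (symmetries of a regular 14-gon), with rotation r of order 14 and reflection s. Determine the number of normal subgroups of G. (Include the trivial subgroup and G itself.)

7

G has 28 subgroups. Checking conjugation-invariance by order — order 1: 1/1 normal; order 2: 1/15 normal; order 4: 0/7 normal; order 7: 1/1 normal; order 14: 3/3 normal; order 28: 1/1 normal.
Total normal subgroups: 7.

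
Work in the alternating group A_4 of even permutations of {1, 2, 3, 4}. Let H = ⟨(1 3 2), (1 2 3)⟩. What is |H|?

|⟨(1 3 2)⟩| = 3 and |⟨(1 2 3)⟩| = 3, so |H| is a multiple of lcm(3, 3) = 3 and divides |G| = 12.
Closing under the operation: H = {e, (1 2 3), (1 3 2)}, so |H| = 3.

3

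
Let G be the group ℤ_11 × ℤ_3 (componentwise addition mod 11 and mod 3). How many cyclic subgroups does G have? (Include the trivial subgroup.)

Each element a generates a cyclic subgroup ⟨a⟩; distinct elements may generate the same one (a cyclic group of order d has φ(d) generators).
Cyclic subgroups by order — order 1: 1; order 3: 1; order 11: 1; order 33: 1.
Total: 4.

4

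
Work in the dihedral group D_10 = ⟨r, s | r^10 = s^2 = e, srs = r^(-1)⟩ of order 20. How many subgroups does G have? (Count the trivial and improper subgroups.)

|G| = 20, so by Lagrange every subgroup order divides 20. Divisors: 1, 2, 4, 5, 10, 20.
Subgroups by order — order 1: 1; order 2: 11; order 4: 5; order 5: 1; order 10: 3; order 20: 1.
Total: 1 + 11 + 5 + 1 + 3 + 1 = 22.

22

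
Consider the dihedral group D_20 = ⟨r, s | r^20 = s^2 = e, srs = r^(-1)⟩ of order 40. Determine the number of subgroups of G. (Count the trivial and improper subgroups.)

|G| = 40, so by Lagrange every subgroup order divides 40. Divisors: 1, 2, 4, 5, 8, 10, 20, 40.
Subgroups by order — order 1: 1; order 2: 21; order 4: 11; order 5: 1; order 8: 5; order 10: 5; order 20: 3; order 40: 1.
Total: 1 + 21 + 11 + 1 + 5 + 5 + 3 + 1 = 48.

48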